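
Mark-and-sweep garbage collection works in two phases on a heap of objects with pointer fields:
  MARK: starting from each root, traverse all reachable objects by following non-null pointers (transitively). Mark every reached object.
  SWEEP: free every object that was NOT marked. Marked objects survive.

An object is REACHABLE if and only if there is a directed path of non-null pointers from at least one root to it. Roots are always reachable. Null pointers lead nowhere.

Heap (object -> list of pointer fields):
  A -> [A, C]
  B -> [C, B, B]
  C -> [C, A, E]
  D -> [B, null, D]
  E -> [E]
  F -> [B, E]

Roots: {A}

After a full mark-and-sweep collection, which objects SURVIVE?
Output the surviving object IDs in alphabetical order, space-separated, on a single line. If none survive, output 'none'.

Roots: A
Mark A: refs=A C, marked=A
Mark C: refs=C A E, marked=A C
Mark E: refs=E, marked=A C E
Unmarked (collected): B D F

Answer: A C E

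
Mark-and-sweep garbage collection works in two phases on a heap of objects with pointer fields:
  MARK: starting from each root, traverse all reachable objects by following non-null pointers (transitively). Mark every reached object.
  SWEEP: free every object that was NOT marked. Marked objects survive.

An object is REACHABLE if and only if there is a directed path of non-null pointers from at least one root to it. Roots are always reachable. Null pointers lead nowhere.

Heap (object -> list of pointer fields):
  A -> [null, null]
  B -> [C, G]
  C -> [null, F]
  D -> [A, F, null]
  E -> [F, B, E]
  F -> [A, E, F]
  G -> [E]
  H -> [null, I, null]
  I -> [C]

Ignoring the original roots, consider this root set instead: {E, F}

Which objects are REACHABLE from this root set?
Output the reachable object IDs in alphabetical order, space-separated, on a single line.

Roots: E F
Mark E: refs=F B E, marked=E
Mark F: refs=A E F, marked=E F
Mark B: refs=C G, marked=B E F
Mark A: refs=null null, marked=A B E F
Mark C: refs=null F, marked=A B C E F
Mark G: refs=E, marked=A B C E F G
Unmarked (collected): D H I

Answer: A B C E F G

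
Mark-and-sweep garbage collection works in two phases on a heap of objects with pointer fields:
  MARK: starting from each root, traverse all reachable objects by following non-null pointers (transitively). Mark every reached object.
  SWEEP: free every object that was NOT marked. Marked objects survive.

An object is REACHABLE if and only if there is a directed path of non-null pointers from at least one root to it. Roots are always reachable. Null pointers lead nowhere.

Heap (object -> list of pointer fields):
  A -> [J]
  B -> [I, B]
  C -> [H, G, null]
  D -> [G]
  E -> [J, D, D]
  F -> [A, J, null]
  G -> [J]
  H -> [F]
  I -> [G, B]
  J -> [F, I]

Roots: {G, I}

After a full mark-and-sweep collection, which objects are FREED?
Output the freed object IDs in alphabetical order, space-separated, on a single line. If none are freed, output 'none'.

Answer: C D E H

Derivation:
Roots: G I
Mark G: refs=J, marked=G
Mark I: refs=G B, marked=G I
Mark J: refs=F I, marked=G I J
Mark B: refs=I B, marked=B G I J
Mark F: refs=A J null, marked=B F G I J
Mark A: refs=J, marked=A B F G I J
Unmarked (collected): C D E H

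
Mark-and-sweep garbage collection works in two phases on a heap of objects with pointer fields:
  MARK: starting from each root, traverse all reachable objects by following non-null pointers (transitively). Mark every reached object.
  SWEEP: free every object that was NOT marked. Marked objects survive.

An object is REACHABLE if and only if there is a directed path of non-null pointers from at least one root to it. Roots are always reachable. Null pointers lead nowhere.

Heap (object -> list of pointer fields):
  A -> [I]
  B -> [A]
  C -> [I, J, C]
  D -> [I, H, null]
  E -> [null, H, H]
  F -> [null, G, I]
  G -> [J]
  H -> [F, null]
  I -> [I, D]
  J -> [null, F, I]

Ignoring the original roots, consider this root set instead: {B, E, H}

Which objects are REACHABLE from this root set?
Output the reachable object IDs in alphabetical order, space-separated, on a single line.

Answer: A B D E F G H I J

Derivation:
Roots: B E H
Mark B: refs=A, marked=B
Mark E: refs=null H H, marked=B E
Mark H: refs=F null, marked=B E H
Mark A: refs=I, marked=A B E H
Mark F: refs=null G I, marked=A B E F H
Mark I: refs=I D, marked=A B E F H I
Mark G: refs=J, marked=A B E F G H I
Mark D: refs=I H null, marked=A B D E F G H I
Mark J: refs=null F I, marked=A B D E F G H I J
Unmarked (collected): C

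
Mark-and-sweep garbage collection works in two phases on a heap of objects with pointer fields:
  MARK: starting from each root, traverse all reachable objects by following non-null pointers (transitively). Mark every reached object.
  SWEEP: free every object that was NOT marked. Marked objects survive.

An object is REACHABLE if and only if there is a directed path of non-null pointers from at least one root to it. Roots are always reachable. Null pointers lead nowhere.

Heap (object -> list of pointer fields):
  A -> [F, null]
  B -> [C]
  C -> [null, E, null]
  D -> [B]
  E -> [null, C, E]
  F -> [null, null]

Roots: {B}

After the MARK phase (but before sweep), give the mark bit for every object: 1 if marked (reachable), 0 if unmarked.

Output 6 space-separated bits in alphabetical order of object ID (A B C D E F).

Answer: 0 1 1 0 1 0

Derivation:
Roots: B
Mark B: refs=C, marked=B
Mark C: refs=null E null, marked=B C
Mark E: refs=null C E, marked=B C E
Unmarked (collected): A D F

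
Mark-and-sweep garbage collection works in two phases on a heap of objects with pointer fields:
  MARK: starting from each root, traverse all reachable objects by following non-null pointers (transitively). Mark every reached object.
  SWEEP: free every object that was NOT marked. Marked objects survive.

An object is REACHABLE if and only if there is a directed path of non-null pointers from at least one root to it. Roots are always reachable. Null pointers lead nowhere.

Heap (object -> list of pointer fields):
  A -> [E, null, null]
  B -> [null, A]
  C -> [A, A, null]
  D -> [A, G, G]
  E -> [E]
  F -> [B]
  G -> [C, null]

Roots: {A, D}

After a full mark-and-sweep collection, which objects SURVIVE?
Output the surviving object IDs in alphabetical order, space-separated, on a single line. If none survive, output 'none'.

Answer: A C D E G

Derivation:
Roots: A D
Mark A: refs=E null null, marked=A
Mark D: refs=A G G, marked=A D
Mark E: refs=E, marked=A D E
Mark G: refs=C null, marked=A D E G
Mark C: refs=A A null, marked=A C D E G
Unmarked (collected): B F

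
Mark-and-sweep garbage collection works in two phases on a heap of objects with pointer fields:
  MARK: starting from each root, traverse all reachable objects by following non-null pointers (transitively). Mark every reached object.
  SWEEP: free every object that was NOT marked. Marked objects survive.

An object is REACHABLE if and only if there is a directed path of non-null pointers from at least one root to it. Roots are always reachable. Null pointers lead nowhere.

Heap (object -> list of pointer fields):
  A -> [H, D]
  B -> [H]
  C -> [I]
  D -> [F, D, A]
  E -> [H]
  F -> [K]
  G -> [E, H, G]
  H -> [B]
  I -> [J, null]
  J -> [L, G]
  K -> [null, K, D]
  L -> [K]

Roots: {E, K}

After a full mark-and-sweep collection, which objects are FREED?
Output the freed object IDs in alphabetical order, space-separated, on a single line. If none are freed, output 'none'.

Answer: C G I J L

Derivation:
Roots: E K
Mark E: refs=H, marked=E
Mark K: refs=null K D, marked=E K
Mark H: refs=B, marked=E H K
Mark D: refs=F D A, marked=D E H K
Mark B: refs=H, marked=B D E H K
Mark F: refs=K, marked=B D E F H K
Mark A: refs=H D, marked=A B D E F H K
Unmarked (collected): C G I J L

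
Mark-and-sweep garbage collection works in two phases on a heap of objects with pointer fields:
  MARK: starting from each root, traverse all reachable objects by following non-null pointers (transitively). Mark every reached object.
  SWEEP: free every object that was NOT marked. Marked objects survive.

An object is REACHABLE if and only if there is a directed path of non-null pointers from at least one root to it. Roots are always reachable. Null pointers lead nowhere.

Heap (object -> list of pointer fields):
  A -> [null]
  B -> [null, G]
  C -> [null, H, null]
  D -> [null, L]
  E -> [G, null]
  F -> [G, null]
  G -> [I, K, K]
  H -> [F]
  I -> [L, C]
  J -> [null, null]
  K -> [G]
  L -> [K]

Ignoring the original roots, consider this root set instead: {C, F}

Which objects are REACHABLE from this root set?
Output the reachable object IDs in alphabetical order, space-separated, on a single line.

Roots: C F
Mark C: refs=null H null, marked=C
Mark F: refs=G null, marked=C F
Mark H: refs=F, marked=C F H
Mark G: refs=I K K, marked=C F G H
Mark I: refs=L C, marked=C F G H I
Mark K: refs=G, marked=C F G H I K
Mark L: refs=K, marked=C F G H I K L
Unmarked (collected): A B D E J

Answer: C F G H I K L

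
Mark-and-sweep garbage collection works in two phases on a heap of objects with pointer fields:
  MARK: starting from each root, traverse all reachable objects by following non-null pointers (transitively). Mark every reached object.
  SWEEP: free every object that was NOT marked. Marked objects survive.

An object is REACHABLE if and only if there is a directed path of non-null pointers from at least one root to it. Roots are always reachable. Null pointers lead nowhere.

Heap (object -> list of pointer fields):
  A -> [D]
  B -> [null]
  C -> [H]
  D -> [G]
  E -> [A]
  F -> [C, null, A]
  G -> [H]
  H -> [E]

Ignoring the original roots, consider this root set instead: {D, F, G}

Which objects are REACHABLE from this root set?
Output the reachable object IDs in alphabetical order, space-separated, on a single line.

Roots: D F G
Mark D: refs=G, marked=D
Mark F: refs=C null A, marked=D F
Mark G: refs=H, marked=D F G
Mark C: refs=H, marked=C D F G
Mark A: refs=D, marked=A C D F G
Mark H: refs=E, marked=A C D F G H
Mark E: refs=A, marked=A C D E F G H
Unmarked (collected): B

Answer: A C D E F G H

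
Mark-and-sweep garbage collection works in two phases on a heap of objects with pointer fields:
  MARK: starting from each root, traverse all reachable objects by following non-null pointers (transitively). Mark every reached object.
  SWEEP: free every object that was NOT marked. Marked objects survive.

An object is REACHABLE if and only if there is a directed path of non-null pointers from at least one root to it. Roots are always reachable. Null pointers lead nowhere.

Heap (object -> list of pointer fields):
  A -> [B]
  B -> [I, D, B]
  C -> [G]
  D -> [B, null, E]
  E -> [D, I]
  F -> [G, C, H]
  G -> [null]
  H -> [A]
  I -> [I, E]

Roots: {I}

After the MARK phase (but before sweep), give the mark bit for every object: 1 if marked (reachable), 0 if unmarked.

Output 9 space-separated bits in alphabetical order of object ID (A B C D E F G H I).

Roots: I
Mark I: refs=I E, marked=I
Mark E: refs=D I, marked=E I
Mark D: refs=B null E, marked=D E I
Mark B: refs=I D B, marked=B D E I
Unmarked (collected): A C F G H

Answer: 0 1 0 1 1 0 0 0 1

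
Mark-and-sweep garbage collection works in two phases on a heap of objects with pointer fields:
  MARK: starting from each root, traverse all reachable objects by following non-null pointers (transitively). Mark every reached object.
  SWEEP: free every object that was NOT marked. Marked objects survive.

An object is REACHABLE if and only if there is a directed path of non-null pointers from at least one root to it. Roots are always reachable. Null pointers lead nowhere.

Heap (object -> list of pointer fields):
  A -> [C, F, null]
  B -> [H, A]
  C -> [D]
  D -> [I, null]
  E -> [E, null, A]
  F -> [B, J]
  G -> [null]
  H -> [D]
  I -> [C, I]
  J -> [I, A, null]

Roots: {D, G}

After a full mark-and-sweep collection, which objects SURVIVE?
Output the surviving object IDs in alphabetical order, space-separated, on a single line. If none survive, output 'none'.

Roots: D G
Mark D: refs=I null, marked=D
Mark G: refs=null, marked=D G
Mark I: refs=C I, marked=D G I
Mark C: refs=D, marked=C D G I
Unmarked (collected): A B E F H J

Answer: C D G I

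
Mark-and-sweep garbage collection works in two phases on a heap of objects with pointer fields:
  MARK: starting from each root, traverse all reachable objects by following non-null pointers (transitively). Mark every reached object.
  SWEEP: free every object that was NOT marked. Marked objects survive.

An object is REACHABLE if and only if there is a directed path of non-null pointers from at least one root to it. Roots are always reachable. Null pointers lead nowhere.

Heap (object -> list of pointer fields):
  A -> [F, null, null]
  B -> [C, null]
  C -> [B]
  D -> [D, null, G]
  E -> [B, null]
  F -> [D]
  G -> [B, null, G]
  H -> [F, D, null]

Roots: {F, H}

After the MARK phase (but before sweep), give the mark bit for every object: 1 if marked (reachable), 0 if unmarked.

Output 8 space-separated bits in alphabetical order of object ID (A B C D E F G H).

Answer: 0 1 1 1 0 1 1 1

Derivation:
Roots: F H
Mark F: refs=D, marked=F
Mark H: refs=F D null, marked=F H
Mark D: refs=D null G, marked=D F H
Mark G: refs=B null G, marked=D F G H
Mark B: refs=C null, marked=B D F G H
Mark C: refs=B, marked=B C D F G H
Unmarked (collected): A E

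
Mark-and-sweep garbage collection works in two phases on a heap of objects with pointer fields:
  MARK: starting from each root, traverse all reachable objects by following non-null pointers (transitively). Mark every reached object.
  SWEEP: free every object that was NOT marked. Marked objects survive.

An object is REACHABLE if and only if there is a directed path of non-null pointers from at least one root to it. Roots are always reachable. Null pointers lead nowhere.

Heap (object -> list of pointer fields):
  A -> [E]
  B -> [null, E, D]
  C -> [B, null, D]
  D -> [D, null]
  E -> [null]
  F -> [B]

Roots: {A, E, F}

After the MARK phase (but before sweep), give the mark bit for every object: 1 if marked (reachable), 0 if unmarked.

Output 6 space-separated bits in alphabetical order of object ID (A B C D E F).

Roots: A E F
Mark A: refs=E, marked=A
Mark E: refs=null, marked=A E
Mark F: refs=B, marked=A E F
Mark B: refs=null E D, marked=A B E F
Mark D: refs=D null, marked=A B D E F
Unmarked (collected): C

Answer: 1 1 0 1 1 1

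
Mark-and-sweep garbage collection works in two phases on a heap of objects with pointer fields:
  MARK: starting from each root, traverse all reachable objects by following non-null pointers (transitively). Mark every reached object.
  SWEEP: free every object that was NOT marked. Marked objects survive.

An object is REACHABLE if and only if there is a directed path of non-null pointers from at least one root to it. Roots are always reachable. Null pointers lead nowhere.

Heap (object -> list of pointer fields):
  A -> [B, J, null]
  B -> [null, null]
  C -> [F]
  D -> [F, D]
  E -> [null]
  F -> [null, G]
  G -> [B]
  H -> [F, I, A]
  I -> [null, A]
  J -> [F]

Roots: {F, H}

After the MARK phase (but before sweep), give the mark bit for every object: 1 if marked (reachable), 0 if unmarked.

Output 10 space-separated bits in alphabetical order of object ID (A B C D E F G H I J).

Roots: F H
Mark F: refs=null G, marked=F
Mark H: refs=F I A, marked=F H
Mark G: refs=B, marked=F G H
Mark I: refs=null A, marked=F G H I
Mark A: refs=B J null, marked=A F G H I
Mark B: refs=null null, marked=A B F G H I
Mark J: refs=F, marked=A B F G H I J
Unmarked (collected): C D E

Answer: 1 1 0 0 0 1 1 1 1 1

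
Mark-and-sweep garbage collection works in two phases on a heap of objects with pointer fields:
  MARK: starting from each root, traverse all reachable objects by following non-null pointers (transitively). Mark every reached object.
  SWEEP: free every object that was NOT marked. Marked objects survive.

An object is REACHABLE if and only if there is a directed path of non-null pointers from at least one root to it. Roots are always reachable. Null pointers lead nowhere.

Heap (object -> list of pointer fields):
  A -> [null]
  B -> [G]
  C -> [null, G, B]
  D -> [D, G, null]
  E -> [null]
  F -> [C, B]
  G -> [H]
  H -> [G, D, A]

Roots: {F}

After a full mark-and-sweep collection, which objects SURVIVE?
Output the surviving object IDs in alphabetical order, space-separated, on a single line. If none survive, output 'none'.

Answer: A B C D F G H

Derivation:
Roots: F
Mark F: refs=C B, marked=F
Mark C: refs=null G B, marked=C F
Mark B: refs=G, marked=B C F
Mark G: refs=H, marked=B C F G
Mark H: refs=G D A, marked=B C F G H
Mark D: refs=D G null, marked=B C D F G H
Mark A: refs=null, marked=A B C D F G H
Unmarked (collected): E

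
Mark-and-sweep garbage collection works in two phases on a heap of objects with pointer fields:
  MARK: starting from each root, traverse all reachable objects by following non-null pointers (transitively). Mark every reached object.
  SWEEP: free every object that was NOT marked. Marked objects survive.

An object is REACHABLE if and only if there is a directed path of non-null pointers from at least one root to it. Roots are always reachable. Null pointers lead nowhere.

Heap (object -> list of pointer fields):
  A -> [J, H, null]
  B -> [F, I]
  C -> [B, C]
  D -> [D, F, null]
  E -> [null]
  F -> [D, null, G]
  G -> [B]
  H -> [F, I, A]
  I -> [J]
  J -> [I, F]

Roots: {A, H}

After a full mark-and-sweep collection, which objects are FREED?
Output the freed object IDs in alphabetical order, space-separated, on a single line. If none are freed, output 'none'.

Roots: A H
Mark A: refs=J H null, marked=A
Mark H: refs=F I A, marked=A H
Mark J: refs=I F, marked=A H J
Mark F: refs=D null G, marked=A F H J
Mark I: refs=J, marked=A F H I J
Mark D: refs=D F null, marked=A D F H I J
Mark G: refs=B, marked=A D F G H I J
Mark B: refs=F I, marked=A B D F G H I J
Unmarked (collected): C E

Answer: C E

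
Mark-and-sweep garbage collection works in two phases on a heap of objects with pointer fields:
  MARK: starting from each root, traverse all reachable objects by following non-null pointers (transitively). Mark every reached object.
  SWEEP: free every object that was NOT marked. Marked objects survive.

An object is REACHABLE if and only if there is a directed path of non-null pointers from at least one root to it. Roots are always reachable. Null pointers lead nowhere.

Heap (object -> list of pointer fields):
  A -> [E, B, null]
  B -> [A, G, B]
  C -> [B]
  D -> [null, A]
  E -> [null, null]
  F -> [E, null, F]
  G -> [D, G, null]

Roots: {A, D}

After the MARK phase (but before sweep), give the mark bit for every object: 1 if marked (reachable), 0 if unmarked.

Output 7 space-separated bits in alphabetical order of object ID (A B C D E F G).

Roots: A D
Mark A: refs=E B null, marked=A
Mark D: refs=null A, marked=A D
Mark E: refs=null null, marked=A D E
Mark B: refs=A G B, marked=A B D E
Mark G: refs=D G null, marked=A B D E G
Unmarked (collected): C F

Answer: 1 1 0 1 1 0 1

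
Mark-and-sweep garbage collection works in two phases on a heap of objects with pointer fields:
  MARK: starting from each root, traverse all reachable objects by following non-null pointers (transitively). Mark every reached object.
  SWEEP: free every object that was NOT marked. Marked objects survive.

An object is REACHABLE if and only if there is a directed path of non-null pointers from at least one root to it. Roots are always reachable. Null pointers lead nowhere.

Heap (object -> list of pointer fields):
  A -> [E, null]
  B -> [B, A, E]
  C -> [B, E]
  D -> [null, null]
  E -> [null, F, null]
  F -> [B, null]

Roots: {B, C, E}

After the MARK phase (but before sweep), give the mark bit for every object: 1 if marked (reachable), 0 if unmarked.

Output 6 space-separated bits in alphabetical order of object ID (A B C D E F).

Answer: 1 1 1 0 1 1

Derivation:
Roots: B C E
Mark B: refs=B A E, marked=B
Mark C: refs=B E, marked=B C
Mark E: refs=null F null, marked=B C E
Mark A: refs=E null, marked=A B C E
Mark F: refs=B null, marked=A B C E F
Unmarked (collected): D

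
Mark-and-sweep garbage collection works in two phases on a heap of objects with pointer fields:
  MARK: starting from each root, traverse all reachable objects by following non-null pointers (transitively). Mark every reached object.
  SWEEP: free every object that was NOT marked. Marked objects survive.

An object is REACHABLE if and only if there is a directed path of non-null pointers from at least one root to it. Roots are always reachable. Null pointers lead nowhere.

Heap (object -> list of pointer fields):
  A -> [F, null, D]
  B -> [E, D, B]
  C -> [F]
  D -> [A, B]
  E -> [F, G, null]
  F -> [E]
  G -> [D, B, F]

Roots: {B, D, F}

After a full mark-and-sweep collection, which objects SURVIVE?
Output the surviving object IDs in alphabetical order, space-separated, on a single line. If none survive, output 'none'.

Answer: A B D E F G

Derivation:
Roots: B D F
Mark B: refs=E D B, marked=B
Mark D: refs=A B, marked=B D
Mark F: refs=E, marked=B D F
Mark E: refs=F G null, marked=B D E F
Mark A: refs=F null D, marked=A B D E F
Mark G: refs=D B F, marked=A B D E F G
Unmarked (collected): C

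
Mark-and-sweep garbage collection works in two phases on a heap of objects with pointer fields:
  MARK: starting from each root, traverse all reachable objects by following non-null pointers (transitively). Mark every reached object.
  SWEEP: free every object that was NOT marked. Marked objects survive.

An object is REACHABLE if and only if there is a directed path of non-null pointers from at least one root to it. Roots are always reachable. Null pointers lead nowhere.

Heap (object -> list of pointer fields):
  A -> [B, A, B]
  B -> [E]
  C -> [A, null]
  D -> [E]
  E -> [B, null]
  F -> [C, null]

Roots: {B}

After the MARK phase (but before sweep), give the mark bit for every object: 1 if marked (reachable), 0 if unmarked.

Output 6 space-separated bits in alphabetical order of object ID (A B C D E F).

Answer: 0 1 0 0 1 0

Derivation:
Roots: B
Mark B: refs=E, marked=B
Mark E: refs=B null, marked=B E
Unmarked (collected): A C D F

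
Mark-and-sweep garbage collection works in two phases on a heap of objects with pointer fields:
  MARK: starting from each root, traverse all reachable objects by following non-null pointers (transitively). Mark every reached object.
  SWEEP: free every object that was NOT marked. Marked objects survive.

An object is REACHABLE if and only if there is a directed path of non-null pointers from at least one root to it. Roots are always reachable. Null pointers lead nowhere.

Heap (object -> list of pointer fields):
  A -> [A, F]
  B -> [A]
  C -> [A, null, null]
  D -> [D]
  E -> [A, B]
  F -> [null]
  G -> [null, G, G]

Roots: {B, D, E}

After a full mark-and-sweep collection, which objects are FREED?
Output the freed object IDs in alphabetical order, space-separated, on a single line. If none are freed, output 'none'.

Roots: B D E
Mark B: refs=A, marked=B
Mark D: refs=D, marked=B D
Mark E: refs=A B, marked=B D E
Mark A: refs=A F, marked=A B D E
Mark F: refs=null, marked=A B D E F
Unmarked (collected): C G

Answer: C G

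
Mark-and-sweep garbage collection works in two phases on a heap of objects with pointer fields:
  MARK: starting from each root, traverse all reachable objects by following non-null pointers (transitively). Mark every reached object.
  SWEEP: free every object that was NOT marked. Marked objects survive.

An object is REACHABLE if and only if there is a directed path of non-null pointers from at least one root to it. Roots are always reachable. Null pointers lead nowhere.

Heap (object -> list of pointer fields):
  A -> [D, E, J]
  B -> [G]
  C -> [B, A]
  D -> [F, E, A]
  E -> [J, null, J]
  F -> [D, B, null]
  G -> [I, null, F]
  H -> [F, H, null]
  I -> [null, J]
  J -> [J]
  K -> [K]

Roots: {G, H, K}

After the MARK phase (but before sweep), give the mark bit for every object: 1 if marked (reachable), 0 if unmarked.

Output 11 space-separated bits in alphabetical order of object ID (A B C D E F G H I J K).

Roots: G H K
Mark G: refs=I null F, marked=G
Mark H: refs=F H null, marked=G H
Mark K: refs=K, marked=G H K
Mark I: refs=null J, marked=G H I K
Mark F: refs=D B null, marked=F G H I K
Mark J: refs=J, marked=F G H I J K
Mark D: refs=F E A, marked=D F G H I J K
Mark B: refs=G, marked=B D F G H I J K
Mark E: refs=J null J, marked=B D E F G H I J K
Mark A: refs=D E J, marked=A B D E F G H I J K
Unmarked (collected): C

Answer: 1 1 0 1 1 1 1 1 1 1 1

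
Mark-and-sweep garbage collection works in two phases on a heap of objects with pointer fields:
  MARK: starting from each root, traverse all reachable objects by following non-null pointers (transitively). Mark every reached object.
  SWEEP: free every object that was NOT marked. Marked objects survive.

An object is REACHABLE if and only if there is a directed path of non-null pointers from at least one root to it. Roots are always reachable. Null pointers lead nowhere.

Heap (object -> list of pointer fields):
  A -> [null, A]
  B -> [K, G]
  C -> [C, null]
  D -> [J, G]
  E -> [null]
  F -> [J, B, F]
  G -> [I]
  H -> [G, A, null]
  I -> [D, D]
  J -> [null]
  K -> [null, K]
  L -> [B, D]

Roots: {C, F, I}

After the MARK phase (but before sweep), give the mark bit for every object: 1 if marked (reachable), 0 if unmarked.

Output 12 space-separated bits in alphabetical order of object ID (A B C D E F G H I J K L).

Roots: C F I
Mark C: refs=C null, marked=C
Mark F: refs=J B F, marked=C F
Mark I: refs=D D, marked=C F I
Mark J: refs=null, marked=C F I J
Mark B: refs=K G, marked=B C F I J
Mark D: refs=J G, marked=B C D F I J
Mark K: refs=null K, marked=B C D F I J K
Mark G: refs=I, marked=B C D F G I J K
Unmarked (collected): A E H L

Answer: 0 1 1 1 0 1 1 0 1 1 1 0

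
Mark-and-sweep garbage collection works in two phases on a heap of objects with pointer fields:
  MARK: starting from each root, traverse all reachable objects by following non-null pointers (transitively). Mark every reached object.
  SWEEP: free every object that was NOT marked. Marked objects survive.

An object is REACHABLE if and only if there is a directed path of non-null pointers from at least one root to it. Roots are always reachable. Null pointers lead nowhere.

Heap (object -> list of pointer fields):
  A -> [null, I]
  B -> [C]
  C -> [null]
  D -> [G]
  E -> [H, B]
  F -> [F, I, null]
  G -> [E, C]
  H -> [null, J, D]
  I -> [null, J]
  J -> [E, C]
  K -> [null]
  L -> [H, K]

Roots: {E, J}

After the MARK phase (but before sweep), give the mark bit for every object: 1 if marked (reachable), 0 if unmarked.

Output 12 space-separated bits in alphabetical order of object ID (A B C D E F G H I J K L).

Answer: 0 1 1 1 1 0 1 1 0 1 0 0

Derivation:
Roots: E J
Mark E: refs=H B, marked=E
Mark J: refs=E C, marked=E J
Mark H: refs=null J D, marked=E H J
Mark B: refs=C, marked=B E H J
Mark C: refs=null, marked=B C E H J
Mark D: refs=G, marked=B C D E H J
Mark G: refs=E C, marked=B C D E G H J
Unmarked (collected): A F I K L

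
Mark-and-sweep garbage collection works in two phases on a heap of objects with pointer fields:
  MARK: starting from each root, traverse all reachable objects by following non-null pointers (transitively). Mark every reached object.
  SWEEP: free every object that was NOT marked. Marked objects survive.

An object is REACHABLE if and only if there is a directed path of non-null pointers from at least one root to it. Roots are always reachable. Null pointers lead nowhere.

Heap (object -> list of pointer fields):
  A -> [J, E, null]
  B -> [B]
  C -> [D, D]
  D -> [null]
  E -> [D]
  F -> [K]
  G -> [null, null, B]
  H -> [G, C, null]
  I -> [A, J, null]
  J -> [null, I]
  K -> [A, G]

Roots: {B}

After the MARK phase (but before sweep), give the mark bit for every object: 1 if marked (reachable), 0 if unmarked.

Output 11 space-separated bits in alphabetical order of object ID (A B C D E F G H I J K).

Answer: 0 1 0 0 0 0 0 0 0 0 0

Derivation:
Roots: B
Mark B: refs=B, marked=B
Unmarked (collected): A C D E F G H I J K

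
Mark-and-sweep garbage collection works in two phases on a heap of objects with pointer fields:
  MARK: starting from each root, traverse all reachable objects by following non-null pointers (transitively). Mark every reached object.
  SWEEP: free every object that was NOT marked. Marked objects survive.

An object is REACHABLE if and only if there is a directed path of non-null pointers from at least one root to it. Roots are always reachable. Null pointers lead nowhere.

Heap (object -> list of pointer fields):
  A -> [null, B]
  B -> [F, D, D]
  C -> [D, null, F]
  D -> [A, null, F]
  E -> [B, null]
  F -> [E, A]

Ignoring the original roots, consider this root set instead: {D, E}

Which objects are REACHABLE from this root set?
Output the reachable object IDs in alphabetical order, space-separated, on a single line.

Roots: D E
Mark D: refs=A null F, marked=D
Mark E: refs=B null, marked=D E
Mark A: refs=null B, marked=A D E
Mark F: refs=E A, marked=A D E F
Mark B: refs=F D D, marked=A B D E F
Unmarked (collected): C

Answer: A B D E F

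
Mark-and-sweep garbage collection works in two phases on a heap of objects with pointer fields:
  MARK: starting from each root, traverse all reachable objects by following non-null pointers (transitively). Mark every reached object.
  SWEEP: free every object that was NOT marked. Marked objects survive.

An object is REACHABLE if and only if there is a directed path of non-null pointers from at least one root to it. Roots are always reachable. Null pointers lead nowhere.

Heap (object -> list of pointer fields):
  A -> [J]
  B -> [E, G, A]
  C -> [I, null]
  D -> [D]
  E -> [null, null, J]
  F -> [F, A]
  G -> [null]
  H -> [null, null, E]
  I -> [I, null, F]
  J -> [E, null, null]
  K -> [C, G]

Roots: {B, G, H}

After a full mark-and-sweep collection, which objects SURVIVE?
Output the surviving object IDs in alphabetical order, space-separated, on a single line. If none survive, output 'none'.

Roots: B G H
Mark B: refs=E G A, marked=B
Mark G: refs=null, marked=B G
Mark H: refs=null null E, marked=B G H
Mark E: refs=null null J, marked=B E G H
Mark A: refs=J, marked=A B E G H
Mark J: refs=E null null, marked=A B E G H J
Unmarked (collected): C D F I K

Answer: A B E G H J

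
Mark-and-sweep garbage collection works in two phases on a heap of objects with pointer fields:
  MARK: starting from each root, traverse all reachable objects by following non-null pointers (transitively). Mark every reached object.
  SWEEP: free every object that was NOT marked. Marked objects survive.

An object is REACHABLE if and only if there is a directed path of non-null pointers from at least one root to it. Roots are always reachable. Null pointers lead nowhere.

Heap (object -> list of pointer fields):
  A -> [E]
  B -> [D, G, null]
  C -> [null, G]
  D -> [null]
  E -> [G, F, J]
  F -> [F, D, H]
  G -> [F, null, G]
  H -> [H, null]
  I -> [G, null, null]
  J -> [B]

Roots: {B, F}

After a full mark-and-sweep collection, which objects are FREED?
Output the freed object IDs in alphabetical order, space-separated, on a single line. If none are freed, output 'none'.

Answer: A C E I J

Derivation:
Roots: B F
Mark B: refs=D G null, marked=B
Mark F: refs=F D H, marked=B F
Mark D: refs=null, marked=B D F
Mark G: refs=F null G, marked=B D F G
Mark H: refs=H null, marked=B D F G H
Unmarked (collected): A C E I J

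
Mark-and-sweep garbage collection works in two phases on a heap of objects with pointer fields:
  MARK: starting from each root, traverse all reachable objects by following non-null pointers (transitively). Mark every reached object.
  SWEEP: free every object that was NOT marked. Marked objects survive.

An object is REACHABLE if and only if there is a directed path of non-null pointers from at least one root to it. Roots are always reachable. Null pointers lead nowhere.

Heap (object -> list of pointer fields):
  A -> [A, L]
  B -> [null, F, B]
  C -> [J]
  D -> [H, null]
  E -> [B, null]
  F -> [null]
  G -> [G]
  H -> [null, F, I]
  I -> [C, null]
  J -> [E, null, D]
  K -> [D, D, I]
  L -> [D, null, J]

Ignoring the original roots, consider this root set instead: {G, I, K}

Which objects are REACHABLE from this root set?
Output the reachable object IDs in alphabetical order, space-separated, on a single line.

Roots: G I K
Mark G: refs=G, marked=G
Mark I: refs=C null, marked=G I
Mark K: refs=D D I, marked=G I K
Mark C: refs=J, marked=C G I K
Mark D: refs=H null, marked=C D G I K
Mark J: refs=E null D, marked=C D G I J K
Mark H: refs=null F I, marked=C D G H I J K
Mark E: refs=B null, marked=C D E G H I J K
Mark F: refs=null, marked=C D E F G H I J K
Mark B: refs=null F B, marked=B C D E F G H I J K
Unmarked (collected): A L

Answer: B C D E F G H I J K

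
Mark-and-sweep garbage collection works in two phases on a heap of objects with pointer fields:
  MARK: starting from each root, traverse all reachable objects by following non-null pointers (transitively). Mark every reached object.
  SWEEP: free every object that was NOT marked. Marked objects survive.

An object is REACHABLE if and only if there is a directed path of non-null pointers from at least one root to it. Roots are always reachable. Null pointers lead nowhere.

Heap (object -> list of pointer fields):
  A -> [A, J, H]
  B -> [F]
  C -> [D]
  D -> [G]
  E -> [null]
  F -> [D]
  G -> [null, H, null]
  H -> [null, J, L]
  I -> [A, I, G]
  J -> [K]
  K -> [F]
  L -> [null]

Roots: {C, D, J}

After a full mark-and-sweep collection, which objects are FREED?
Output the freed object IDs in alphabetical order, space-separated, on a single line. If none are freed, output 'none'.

Answer: A B E I

Derivation:
Roots: C D J
Mark C: refs=D, marked=C
Mark D: refs=G, marked=C D
Mark J: refs=K, marked=C D J
Mark G: refs=null H null, marked=C D G J
Mark K: refs=F, marked=C D G J K
Mark H: refs=null J L, marked=C D G H J K
Mark F: refs=D, marked=C D F G H J K
Mark L: refs=null, marked=C D F G H J K L
Unmarked (collected): A B E I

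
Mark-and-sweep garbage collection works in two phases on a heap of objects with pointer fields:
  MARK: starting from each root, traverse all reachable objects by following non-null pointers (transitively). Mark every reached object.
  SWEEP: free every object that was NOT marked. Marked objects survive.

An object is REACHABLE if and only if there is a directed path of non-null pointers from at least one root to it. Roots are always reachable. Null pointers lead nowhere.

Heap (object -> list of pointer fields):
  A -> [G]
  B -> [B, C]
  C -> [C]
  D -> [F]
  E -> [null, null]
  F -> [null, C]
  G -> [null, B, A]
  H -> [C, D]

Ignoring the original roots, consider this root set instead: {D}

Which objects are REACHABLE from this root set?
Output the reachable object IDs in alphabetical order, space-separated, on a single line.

Roots: D
Mark D: refs=F, marked=D
Mark F: refs=null C, marked=D F
Mark C: refs=C, marked=C D F
Unmarked (collected): A B E G H

Answer: C D F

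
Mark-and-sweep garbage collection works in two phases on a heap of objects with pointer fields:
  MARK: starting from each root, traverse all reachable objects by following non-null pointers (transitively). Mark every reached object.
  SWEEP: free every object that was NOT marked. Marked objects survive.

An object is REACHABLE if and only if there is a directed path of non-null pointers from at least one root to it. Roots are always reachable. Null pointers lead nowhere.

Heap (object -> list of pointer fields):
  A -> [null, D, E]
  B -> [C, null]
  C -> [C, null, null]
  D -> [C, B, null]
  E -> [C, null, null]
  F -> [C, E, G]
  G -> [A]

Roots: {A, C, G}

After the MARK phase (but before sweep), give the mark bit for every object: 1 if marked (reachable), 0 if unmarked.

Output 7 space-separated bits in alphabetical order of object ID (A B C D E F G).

Answer: 1 1 1 1 1 0 1

Derivation:
Roots: A C G
Mark A: refs=null D E, marked=A
Mark C: refs=C null null, marked=A C
Mark G: refs=A, marked=A C G
Mark D: refs=C B null, marked=A C D G
Mark E: refs=C null null, marked=A C D E G
Mark B: refs=C null, marked=A B C D E G
Unmarked (collected): F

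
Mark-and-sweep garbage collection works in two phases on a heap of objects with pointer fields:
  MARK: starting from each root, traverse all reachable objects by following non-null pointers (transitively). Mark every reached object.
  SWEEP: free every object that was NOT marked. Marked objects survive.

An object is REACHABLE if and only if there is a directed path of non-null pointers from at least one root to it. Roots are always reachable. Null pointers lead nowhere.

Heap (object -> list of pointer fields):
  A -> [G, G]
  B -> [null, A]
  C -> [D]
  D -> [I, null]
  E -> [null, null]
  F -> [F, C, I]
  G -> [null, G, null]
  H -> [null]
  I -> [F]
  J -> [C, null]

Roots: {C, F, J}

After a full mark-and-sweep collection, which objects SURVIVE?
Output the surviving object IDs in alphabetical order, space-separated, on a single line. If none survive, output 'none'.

Answer: C D F I J

Derivation:
Roots: C F J
Mark C: refs=D, marked=C
Mark F: refs=F C I, marked=C F
Mark J: refs=C null, marked=C F J
Mark D: refs=I null, marked=C D F J
Mark I: refs=F, marked=C D F I J
Unmarked (collected): A B E G H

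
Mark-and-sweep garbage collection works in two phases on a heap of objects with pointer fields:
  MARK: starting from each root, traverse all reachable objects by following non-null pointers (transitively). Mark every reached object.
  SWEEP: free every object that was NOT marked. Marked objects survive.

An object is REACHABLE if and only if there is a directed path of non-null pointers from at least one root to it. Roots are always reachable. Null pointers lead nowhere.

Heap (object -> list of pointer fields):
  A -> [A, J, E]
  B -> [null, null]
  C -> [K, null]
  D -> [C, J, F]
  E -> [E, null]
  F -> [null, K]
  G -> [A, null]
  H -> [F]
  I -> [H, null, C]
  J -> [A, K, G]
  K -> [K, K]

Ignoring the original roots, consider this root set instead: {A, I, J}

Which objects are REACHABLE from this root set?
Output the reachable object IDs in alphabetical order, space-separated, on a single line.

Roots: A I J
Mark A: refs=A J E, marked=A
Mark I: refs=H null C, marked=A I
Mark J: refs=A K G, marked=A I J
Mark E: refs=E null, marked=A E I J
Mark H: refs=F, marked=A E H I J
Mark C: refs=K null, marked=A C E H I J
Mark K: refs=K K, marked=A C E H I J K
Mark G: refs=A null, marked=A C E G H I J K
Mark F: refs=null K, marked=A C E F G H I J K
Unmarked (collected): B D

Answer: A C E F G H I J K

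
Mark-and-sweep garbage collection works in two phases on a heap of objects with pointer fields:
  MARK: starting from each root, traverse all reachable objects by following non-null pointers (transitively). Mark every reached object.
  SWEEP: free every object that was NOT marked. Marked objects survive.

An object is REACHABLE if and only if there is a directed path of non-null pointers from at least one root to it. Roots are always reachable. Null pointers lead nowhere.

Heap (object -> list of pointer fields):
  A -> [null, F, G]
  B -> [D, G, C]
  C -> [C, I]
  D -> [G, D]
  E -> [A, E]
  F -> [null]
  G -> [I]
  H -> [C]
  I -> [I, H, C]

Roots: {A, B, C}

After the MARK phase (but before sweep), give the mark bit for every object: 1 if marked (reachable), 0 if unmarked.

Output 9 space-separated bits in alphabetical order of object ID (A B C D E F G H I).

Roots: A B C
Mark A: refs=null F G, marked=A
Mark B: refs=D G C, marked=A B
Mark C: refs=C I, marked=A B C
Mark F: refs=null, marked=A B C F
Mark G: refs=I, marked=A B C F G
Mark D: refs=G D, marked=A B C D F G
Mark I: refs=I H C, marked=A B C D F G I
Mark H: refs=C, marked=A B C D F G H I
Unmarked (collected): E

Answer: 1 1 1 1 0 1 1 1 1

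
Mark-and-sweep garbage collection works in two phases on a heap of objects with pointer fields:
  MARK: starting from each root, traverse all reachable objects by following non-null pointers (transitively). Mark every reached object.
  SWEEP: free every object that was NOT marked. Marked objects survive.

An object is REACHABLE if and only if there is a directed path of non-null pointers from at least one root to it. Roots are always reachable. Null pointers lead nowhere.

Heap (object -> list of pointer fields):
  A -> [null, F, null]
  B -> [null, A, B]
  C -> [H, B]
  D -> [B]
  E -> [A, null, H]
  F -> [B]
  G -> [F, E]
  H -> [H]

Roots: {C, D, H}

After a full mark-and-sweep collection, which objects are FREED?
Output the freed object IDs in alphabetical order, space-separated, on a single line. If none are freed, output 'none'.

Roots: C D H
Mark C: refs=H B, marked=C
Mark D: refs=B, marked=C D
Mark H: refs=H, marked=C D H
Mark B: refs=null A B, marked=B C D H
Mark A: refs=null F null, marked=A B C D H
Mark F: refs=B, marked=A B C D F H
Unmarked (collected): E G

Answer: E G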